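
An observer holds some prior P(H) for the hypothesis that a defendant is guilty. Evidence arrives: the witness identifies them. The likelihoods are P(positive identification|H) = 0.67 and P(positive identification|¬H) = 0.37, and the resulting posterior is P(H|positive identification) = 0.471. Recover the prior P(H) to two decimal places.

Bayes' rule in odds form gives O(H|E) = O(H)·[P(E|H)/P(E|¬H)], hence O(H) = O(H|E)/LR.
Posterior odds = 0.471/(1−0.471) = 0.8904. LR = 0.67/0.37 = 1.8108.
Prior odds = 0.8904/1.8108 = 0.4917, so P(H) = 0.4917/(1+0.4917) ≈ 0.33.

P(H) = 0.33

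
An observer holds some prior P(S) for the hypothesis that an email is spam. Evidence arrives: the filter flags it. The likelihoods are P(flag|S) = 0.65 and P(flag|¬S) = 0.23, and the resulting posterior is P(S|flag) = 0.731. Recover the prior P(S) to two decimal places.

P(S) = 0.49

Bayes' rule in odds form gives O(S|E) = O(S)·[P(E|S)/P(E|¬S)], hence O(S) = O(S|E)/LR.
Posterior odds = 0.731/(1−0.731) = 2.7175. LR = 0.65/0.23 = 2.8261.
Prior odds = 2.7175/2.8261 = 0.9616, so P(S) = 0.9616/(1+0.9616) ≈ 0.49.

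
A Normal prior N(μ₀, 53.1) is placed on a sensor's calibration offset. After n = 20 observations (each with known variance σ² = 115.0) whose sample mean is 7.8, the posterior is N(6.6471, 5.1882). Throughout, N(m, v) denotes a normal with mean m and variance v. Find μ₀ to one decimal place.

With known observation variance, the Normal–Normal posterior has precision τ_n = τ₀ + n/σ² and mean μ_n = (τ₀μ₀ + (n/σ²)x̄)/τ_n.
Here τ₀ = 1/53.1 = 0.018832 and τ_data = 20/115.0 = 0.173913, so τ_n = 0.192745.
Rearranging for μ₀: μ₀ = (μ_n·τ_n − τ_data·x̄)/τ₀ = (6.6471·0.192745 − 0.173913·7.8) / 0.018832 = -0.075326/0.018832 ≈ -4.0.

μ₀ = -4.0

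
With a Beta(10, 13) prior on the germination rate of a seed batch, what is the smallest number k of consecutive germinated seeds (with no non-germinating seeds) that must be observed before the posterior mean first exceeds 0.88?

k = 86

After k germinated seeds and 0 non-germinating seeds the posterior is Beta(10+k, 13), with mean (10+k)/(10+13+k).
Set (10+k)/(23+k) > 0.88 and solve: k > (0.88·23 − 10)/(1 − 0.88) = 85.333.
The smallest integer exceeding 85.333 is 86, and checking k=86: (96)/(109) = 0.8807 > 0.88.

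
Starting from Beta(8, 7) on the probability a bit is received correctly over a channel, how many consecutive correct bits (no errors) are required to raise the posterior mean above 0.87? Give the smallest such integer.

k = 39

After k correct bits and 0 errors the posterior is Beta(8+k, 7), with mean (8+k)/(8+7+k).
Set (8+k)/(15+k) > 0.87 and solve: k > (0.87·15 − 8)/(1 − 0.87) = 38.846.
The smallest integer exceeding 38.846 is 39, and checking k=39: (47)/(54) = 0.8704 > 0.87.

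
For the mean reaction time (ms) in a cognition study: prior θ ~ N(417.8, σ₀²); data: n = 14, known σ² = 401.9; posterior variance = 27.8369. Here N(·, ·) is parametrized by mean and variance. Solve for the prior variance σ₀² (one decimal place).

σ₀² = 918.3

Posterior precision equals prior precision plus data precision: 1/σ_n² = 1/σ₀² + n/σ².
So 1/σ₀² = 1/27.8369 − 14/401.9 = 0.035924 − 0.034835 = 0.001089.
Hence σ₀² = 1/0.001089 ≈ 918.3.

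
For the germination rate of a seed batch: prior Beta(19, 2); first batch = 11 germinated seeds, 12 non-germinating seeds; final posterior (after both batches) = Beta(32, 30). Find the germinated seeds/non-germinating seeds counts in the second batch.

Because Beta–binomial updating is additive in the counts, the combined data contributed (α_post−α_prior, β_post−β_prior) successes and failures.
Total across both batches: 32−19=13 germinated seeds, 30−2=28 non-germinating seeds.
Subtract the first batch: 13−11=2 germinated seeds and 28−12=16 non-germinating seeds.

2 germinated seeds and 16 non-germinating seeds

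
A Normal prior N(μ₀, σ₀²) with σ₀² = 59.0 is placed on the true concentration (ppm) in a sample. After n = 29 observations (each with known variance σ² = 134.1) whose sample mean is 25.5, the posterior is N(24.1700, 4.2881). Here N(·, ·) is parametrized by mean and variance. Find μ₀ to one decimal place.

μ₀ = 7.2

With known observation variance, the Normal–Normal posterior has precision τ_n = τ₀ + n/σ² and mean μ_n = (τ₀μ₀ + (n/σ²)x̄)/τ_n.
Here τ₀ = 1/59.0 = 0.016949 and τ_data = 29/134.1 = 0.216257, so τ_n = 0.233206.
Rearranging for μ₀: μ₀ = (μ_n·τ_n − τ_data·x̄)/τ₀ = (24.1700·0.233206 − 0.216257·25.5) / 0.016949 = 0.122036/0.016949 ≈ 7.2.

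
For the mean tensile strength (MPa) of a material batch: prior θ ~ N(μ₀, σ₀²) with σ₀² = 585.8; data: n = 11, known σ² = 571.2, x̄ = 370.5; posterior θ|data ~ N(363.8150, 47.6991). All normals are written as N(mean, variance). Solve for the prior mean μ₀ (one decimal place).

With known observation variance, the Normal–Normal posterior has precision τ_n = τ₀ + n/σ² and mean μ_n = (τ₀μ₀ + (n/σ²)x̄)/τ_n.
Here τ₀ = 1/585.8 = 0.001707 and τ_data = 11/571.2 = 0.019258, so τ_n = 0.020965.
Rearranging for μ₀: μ₀ = (μ_n·τ_n − τ_data·x̄)/τ₀ = (363.8150·0.020965 − 0.019258·370.5) / 0.001707 = 0.492292/0.001707 ≈ 288.4.

μ₀ = 288.4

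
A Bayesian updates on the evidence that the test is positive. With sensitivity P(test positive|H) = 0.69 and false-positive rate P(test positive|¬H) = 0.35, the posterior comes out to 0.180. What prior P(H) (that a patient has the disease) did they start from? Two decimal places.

P(H) = 0.10

Bayes' rule in odds form gives O(H|E) = O(H)·[P(E|H)/P(E|¬H)], hence O(H) = O(H|E)/LR.
Posterior odds = 0.180/(1−0.180) = 0.2195. LR = 0.69/0.35 = 1.9714.
Prior odds = 0.2195/1.9714 = 0.1113, so P(H) = 0.1113/(1+0.1113) ≈ 0.10.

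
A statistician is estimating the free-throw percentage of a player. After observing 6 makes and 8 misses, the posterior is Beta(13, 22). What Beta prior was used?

A Beta(a, b) prior with s successes and f failures in binomial data gives a Beta(a+s, b+f) posterior.
So a = 13 − 6 = 7 and b = 22 − 8 = 14.

Beta(7, 14)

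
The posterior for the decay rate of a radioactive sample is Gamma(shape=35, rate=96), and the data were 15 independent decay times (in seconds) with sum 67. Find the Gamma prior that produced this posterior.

For an exponential likelihood with a Gamma(α, β) prior on the rate, n observations with total T give posterior Gamma(α+n, β+T).
So α = 35 − 15 = 20 and β = 96 − 67 = 29.

Gamma(shape=20, rate=29)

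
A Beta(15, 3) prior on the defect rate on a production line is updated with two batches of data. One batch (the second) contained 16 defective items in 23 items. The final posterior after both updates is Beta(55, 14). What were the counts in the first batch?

Because Beta–binomial updating is additive in the counts, the combined data contributed (α_post−α_prior, β_post−β_prior) successes and failures.
Total across both batches: 55−15=40 defective items, 14−3=11 good items.
Subtract the second batch: 40−16=24 defective items and 11−7=4 good items.

24 defective items and 4 good items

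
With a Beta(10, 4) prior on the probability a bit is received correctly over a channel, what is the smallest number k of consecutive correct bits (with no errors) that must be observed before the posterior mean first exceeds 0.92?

k = 37

After k correct bits and 0 errors the posterior is Beta(10+k, 4), with mean (10+k)/(10+4+k).
Set (10+k)/(14+k) > 0.92 and solve: k > (0.92·14 − 10)/(1 − 0.92) = 36.000.
The smallest integer exceeding 36.000 is 37, and checking k=37: (47)/(51) = 0.9216 > 0.92.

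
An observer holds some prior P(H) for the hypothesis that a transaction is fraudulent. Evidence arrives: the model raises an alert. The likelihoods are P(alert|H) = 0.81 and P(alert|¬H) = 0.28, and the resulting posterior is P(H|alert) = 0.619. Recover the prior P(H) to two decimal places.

P(H) = 0.36

Bayes' rule in odds form gives O(H|E) = O(H)·[P(E|H)/P(E|¬H)], hence O(H) = O(H|E)/LR.
Posterior odds = 0.619/(1−0.619) = 1.6247. LR = 0.81/0.28 = 2.8929.
Prior odds = 1.6247/2.8929 = 0.5616, so P(H) = 0.5616/(1+0.5616) ≈ 0.36.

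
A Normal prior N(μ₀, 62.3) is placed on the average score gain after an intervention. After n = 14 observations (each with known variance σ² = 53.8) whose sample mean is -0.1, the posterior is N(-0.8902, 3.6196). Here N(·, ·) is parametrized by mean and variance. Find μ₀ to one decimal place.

The posterior mean is a precision-weighted average: μ_n = (τ₀μ₀ + τ_data·x̄)/(τ₀+τ_data), with τ₀=1/σ₀² and τ_data=n/σ².
Here τ₀ = 1/62.3 = 0.016051 and τ_data = 14/53.8 = 0.260223, so τ_n = 0.276274.
Rearranging for μ₀: μ₀ = (μ_n·τ_n − τ_data·x̄)/τ₀ = (-0.8902·0.276274 − 0.260223·-0.1) / 0.016051 = -0.219917/0.016051 ≈ -13.7.

μ₀ = -13.7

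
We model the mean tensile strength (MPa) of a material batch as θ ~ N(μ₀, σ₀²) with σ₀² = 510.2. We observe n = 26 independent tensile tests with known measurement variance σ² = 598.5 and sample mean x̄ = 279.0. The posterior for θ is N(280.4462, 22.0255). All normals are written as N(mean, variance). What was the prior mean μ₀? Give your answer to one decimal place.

μ₀ = 312.5

With known observation variance, the Normal–Normal posterior has precision τ_n = τ₀ + n/σ² and mean μ_n = (τ₀μ₀ + (n/σ²)x̄)/τ_n.
Here τ₀ = 1/510.2 = 0.001960 and τ_data = 26/598.5 = 0.043442, so τ_n = 0.045402.
Rearranging for μ₀: μ₀ = (μ_n·τ_n − τ_data·x̄)/τ₀ = (280.4462·0.045402 − 0.043442·279.0) / 0.001960 = 0.612500/0.001960 ≈ 312.5.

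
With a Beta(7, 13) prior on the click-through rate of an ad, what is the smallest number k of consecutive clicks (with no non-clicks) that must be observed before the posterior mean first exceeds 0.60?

After k clicks and 0 non-clicks the posterior is Beta(7+k, 13), with mean (7+k)/(7+13+k).
Set (7+k)/(20+k) > 0.60 and solve: k > (0.60·20 − 7)/(1 − 0.60) = 12.500.
The smallest integer exceeding 12.500 is 13.

k = 13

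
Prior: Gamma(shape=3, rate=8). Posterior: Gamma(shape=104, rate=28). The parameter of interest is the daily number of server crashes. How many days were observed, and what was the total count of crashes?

n = 20 days with total 101 crashes

A Gamma(α, β) prior (rate parametrization) on a Poisson rate with n observations summing to S gives posterior Gamma(α+S, β+n).
Matching: Σxᵢ = 104 − 3 = 101 and n = 28 − 8 = 20.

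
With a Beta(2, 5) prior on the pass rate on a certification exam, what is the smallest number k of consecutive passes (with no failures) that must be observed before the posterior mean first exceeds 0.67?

After k passes and 0 failures the posterior is Beta(2+k, 5), with mean (2+k)/(2+5+k).
Set (2+k)/(7+k) > 0.67 and solve: k > (0.67·7 − 2)/(1 − 0.67) = 8.152.
The smallest integer exceeding 8.152 is 9, and checking k=9: (11)/(16) = 0.6875 > 0.67.

k = 9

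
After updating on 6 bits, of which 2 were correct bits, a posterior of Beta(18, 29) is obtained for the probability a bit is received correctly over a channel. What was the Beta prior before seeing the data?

Beta(16, 25)

A Beta(a, b) prior with s successes and f failures in binomial data gives a Beta(a+s, b+f) posterior.
So a = 18 − 2 = 16 and b = 29 − 4 = 25.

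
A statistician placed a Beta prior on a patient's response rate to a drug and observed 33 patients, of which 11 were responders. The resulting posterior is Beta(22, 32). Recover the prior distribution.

A Beta(a, b) prior with s successes and f failures in binomial data gives a Beta(a+s, b+f) posterior.
Subtract the data counts: 22−11=11, 32−22=10.

Beta(11, 10)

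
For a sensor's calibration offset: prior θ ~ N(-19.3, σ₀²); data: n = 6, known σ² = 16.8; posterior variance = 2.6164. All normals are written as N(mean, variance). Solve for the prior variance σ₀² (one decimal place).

σ₀² = 39.9

Posterior precision equals prior precision plus data precision: 1/σ_n² = 1/σ₀² + n/σ².
So 1/σ₀² = 1/2.6164 − 6/16.8 = 0.382205 − 0.357143 = 0.025062.
Hence σ₀² = 1/0.025062 ≈ 39.9.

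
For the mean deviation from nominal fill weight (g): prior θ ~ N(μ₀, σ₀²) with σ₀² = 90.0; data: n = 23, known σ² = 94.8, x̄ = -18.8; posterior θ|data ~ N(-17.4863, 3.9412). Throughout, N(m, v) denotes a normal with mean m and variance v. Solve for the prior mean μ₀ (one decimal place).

With known observation variance, the Normal–Normal posterior has precision τ_n = τ₀ + n/σ² and mean μ_n = (τ₀μ₀ + (n/σ²)x̄)/τ_n.
Here τ₀ = 1/90.0 = 0.011111 and τ_data = 23/94.8 = 0.242616, so τ_n = 0.253727.
Rearranging for μ₀: μ₀ = (μ_n·τ_n − τ_data·x̄)/τ₀ = (-17.4863·0.253727 − 0.242616·-18.8) / 0.011111 = 0.124434/0.011111 ≈ 11.2.

μ₀ = 11.2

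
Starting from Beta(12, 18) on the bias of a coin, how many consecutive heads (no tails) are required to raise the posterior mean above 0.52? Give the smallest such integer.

k = 8

After k heads and 0 tails the posterior is Beta(12+k, 18), with mean (12+k)/(12+18+k).
Set (12+k)/(30+k) > 0.52 and solve: k > (0.52·30 − 12)/(1 − 0.52) = 7.500.
The smallest integer exceeding 7.500 is 8.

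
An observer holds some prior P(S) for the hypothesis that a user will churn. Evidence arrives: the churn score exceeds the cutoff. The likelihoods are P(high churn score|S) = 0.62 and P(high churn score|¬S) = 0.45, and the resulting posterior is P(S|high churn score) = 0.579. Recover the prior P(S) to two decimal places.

P(S) = 0.50

Bayes' rule in odds form gives O(S|E) = O(S)·[P(E|S)/P(E|¬S)], hence O(S) = O(S|E)/LR.
Posterior odds = 0.579/(1−0.579) = 1.3753. LR = 0.62/0.45 = 1.3778.
Prior odds = 1.3753/1.3778 = 0.9982, so P(S) = 0.9982/(1+0.9982) ≈ 0.50.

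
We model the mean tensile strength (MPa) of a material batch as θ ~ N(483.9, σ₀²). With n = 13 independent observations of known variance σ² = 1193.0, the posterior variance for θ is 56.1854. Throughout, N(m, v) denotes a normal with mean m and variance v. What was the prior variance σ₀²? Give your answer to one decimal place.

For the Normal–Normal model with known σ², precisions add: τ_n = τ₀ + n/σ².
So 1/σ₀² = 1/56.1854 − 13/1193.0 = 0.017798 − 0.010897 = 0.006901.
Hence σ₀² = 1/0.006901 ≈ 144.9.

σ₀² = 144.9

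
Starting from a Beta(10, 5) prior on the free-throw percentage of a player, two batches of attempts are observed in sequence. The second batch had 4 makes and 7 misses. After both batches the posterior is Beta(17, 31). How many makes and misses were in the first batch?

Sequential conjugate updates are equivalent to a single update on the pooled data, so total successes = posterior α − prior α and total failures = posterior β − prior β.
Total across both batches: 17−10=7 makes, 31−5=26 misses.
Subtract the second batch: 7−4=3 makes and 26−7=19 misses.

3 makes and 19 misses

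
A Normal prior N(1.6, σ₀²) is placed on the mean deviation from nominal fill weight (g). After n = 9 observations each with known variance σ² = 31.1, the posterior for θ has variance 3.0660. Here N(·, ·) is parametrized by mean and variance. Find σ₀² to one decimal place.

For the Normal–Normal model with known σ², precisions add: τ_n = τ₀ + n/σ².
So 1/σ₀² = 1/3.0660 − 9/31.1 = 0.326158 − 0.289389 = 0.036769.
Hence σ₀² = 1/0.036769 ≈ 27.2.

σ₀² = 27.2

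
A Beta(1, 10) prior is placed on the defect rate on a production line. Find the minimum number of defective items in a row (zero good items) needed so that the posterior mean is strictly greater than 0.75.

k = 30

After k defective items and 0 good items the posterior is Beta(1+k, 10), with mean (1+k)/(1+10+k).
Set (1+k)/(11+k) > 0.75 and solve: k > (0.75·11 − 1)/(1 − 0.75) = 29.000.
The smallest integer exceeding 29.000 is 30.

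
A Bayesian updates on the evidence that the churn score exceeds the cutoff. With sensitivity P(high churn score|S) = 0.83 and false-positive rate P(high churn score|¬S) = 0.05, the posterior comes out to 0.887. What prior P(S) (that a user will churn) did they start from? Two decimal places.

P(S) = 0.32

Bayes' rule in odds form gives O(S|E) = O(S)·[P(E|S)/P(E|¬S)], hence O(S) = O(S|E)/LR.
Posterior odds = 0.887/(1−0.887) = 7.8496. LR = 0.83/0.05 = 16.6000.
Prior odds = 7.8496/16.6000 = 0.4729, so P(S) = 0.4729/(1+0.4729) ≈ 0.32.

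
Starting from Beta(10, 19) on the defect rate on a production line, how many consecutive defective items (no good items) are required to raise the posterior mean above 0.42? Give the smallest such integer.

k = 4

After k defective items and 0 good items the posterior is Beta(10+k, 19), with mean (10+k)/(10+19+k).
Set (10+k)/(29+k) > 0.42 and solve: k > (0.42·29 − 10)/(1 − 0.42) = 3.759.
The smallest integer exceeding 3.759 is 4, and checking k=4: (14)/(33) = 0.4242 > 0.42.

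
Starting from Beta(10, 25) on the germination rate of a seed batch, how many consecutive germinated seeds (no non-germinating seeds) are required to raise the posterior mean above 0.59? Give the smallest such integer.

After k germinated seeds and 0 non-germinating seeds the posterior is Beta(10+k, 25), with mean (10+k)/(10+25+k).
Set (10+k)/(35+k) > 0.59 and solve: k > (0.59·35 − 10)/(1 − 0.59) = 25.976.
The smallest integer exceeding 25.976 is 26.

k = 26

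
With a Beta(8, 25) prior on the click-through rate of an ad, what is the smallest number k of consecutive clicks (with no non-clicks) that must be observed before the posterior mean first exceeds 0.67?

k = 43

After k clicks and 0 non-clicks the posterior is Beta(8+k, 25), with mean (8+k)/(8+25+k).
Set (8+k)/(33+k) > 0.67 and solve: k > (0.67·33 − 8)/(1 − 0.67) = 42.758.
The smallest integer exceeding 42.758 is 43.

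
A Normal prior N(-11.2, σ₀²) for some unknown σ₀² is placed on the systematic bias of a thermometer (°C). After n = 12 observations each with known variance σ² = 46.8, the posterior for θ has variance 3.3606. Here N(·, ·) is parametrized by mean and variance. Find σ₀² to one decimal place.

For the Normal–Normal model with known σ², precisions add: τ_n = τ₀ + n/σ².
So 1/σ₀² = 1/3.3606 − 12/46.8 = 0.297566 − 0.256410 = 0.041156.
Hence σ₀² = 1/0.041156 ≈ 24.3.

σ₀² = 24.3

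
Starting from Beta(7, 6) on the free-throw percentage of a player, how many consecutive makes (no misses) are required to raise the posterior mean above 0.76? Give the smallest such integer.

After k makes and 0 misses the posterior is Beta(7+k, 6), with mean (7+k)/(7+6+k).
Set (7+k)/(13+k) > 0.76 and solve: k > (0.76·13 − 7)/(1 − 0.76) = 12.000.
The smallest integer exceeding 12.000 is 13, and checking k=13: (20)/(26) = 0.7692 > 0.76.

k = 13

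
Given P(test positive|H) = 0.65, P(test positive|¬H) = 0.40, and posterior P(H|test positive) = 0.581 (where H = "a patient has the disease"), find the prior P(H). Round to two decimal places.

P(H) = 0.46

Bayes' rule in odds form gives O(H|E) = O(H)·[P(E|H)/P(E|¬H)], hence O(H) = O(H|E)/LR.
Posterior odds = 0.581/(1−0.581) = 1.3866. LR = 0.65/0.40 = 1.6250.
Prior odds = 1.3866/1.6250 = 0.8533, so P(H) = 0.8533/(1+0.8533) ≈ 0.46.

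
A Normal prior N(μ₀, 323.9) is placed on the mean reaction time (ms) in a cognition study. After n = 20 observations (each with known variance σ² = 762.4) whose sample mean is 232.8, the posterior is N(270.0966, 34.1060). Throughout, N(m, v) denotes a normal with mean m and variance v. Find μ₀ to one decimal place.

The posterior mean is a precision-weighted average: μ_n = (τ₀μ₀ + τ_data·x̄)/(τ₀+τ_data), with τ₀=1/σ₀² and τ_data=n/σ².
Here τ₀ = 1/323.9 = 0.003087 and τ_data = 20/762.4 = 0.026233, so τ_n = 0.029320.
Rearranging for μ₀: μ₀ = (μ_n·τ_n − τ_data·x̄)/τ₀ = (270.0966·0.029320 − 0.026233·232.8) / 0.003087 = 1.812190/0.003087 ≈ 587.0.

μ₀ = 587.0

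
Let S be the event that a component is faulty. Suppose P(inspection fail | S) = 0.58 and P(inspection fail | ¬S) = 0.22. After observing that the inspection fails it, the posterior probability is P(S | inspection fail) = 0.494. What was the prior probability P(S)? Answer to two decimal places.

Bayes' rule in odds form gives O(S|E) = O(S)·[P(E|S)/P(E|¬S)], hence O(S) = O(S|E)/LR.
Posterior odds = 0.494/(1−0.494) = 0.9763. LR = 0.58/0.22 = 2.6364.
Prior odds = 0.9763/2.6364 = 0.3703, so P(S) = 0.3703/(1+0.3703) ≈ 0.27.

P(S) = 0.27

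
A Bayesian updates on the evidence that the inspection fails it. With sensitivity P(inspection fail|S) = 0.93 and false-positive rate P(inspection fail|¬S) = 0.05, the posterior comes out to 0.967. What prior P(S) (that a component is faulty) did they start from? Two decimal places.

P(S) = 0.61

In odds form, posterior odds = prior odds × likelihood ratio, so prior odds = posterior odds ÷ LR.
Posterior odds = 0.967/(1−0.967) = 29.3030. LR = 0.93/0.05 = 18.6000.
Prior odds = 29.3030/18.6000 = 1.5754, so P(S) = 1.5754/(1+1.5754) ≈ 0.61.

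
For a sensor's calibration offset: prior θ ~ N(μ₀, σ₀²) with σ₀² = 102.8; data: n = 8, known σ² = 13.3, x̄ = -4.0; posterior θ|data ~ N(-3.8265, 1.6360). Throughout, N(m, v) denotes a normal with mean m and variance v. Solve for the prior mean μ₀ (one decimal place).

μ₀ = 6.9

The posterior mean is a precision-weighted average: μ_n = (τ₀μ₀ + τ_data·x̄)/(τ₀+τ_data), with τ₀=1/σ₀² and τ_data=n/σ².
Here τ₀ = 1/102.8 = 0.009728 and τ_data = 8/13.3 = 0.601504, so τ_n = 0.611232.
Rearranging for μ₀: μ₀ = (μ_n·τ_n − τ_data·x̄)/τ₀ = (-3.8265·0.611232 − 0.601504·-4.0) / 0.009728 = 0.067137/0.009728 ≈ 6.9.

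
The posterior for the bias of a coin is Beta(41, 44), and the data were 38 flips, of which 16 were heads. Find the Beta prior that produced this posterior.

A Beta(α, β) prior with s successes and f failures in binomial data gives a Beta(α+s, β+f) posterior.
So α = 41 − 16 = 25 and β = 44 − 22 = 22.

Beta(25, 22)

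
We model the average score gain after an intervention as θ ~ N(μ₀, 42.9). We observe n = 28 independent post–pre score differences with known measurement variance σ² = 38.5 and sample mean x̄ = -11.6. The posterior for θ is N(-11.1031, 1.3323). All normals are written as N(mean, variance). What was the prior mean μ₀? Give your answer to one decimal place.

With known observation variance, the Normal–Normal posterior has precision τ_n = τ₀ + n/σ² and mean μ_n = (τ₀μ₀ + (n/σ²)x̄)/τ_n.
Here τ₀ = 1/42.9 = 0.023310 and τ_data = 28/38.5 = 0.727273, so τ_n = 0.750583.
Rearranging for μ₀: μ₀ = (μ_n·τ_n − τ_data·x̄)/τ₀ = (-11.1031·0.750583 − 0.727273·-11.6) / 0.023310 = 0.102569/0.023310 ≈ 4.4.

μ₀ = 4.4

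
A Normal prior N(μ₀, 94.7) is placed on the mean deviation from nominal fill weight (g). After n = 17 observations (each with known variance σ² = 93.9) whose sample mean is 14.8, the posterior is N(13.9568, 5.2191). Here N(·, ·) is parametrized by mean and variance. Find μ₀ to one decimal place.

With known observation variance, the Normal–Normal posterior has precision τ_n = τ₀ + n/σ² and mean μ_n = (τ₀μ₀ + (n/σ²)x̄)/τ_n.
Here τ₀ = 1/94.7 = 0.010560 and τ_data = 17/93.9 = 0.181044, so τ_n = 0.191604.
Rearranging for μ₀: μ₀ = (μ_n·τ_n − τ_data·x̄)/τ₀ = (13.9568·0.191604 − 0.181044·14.8) / 0.010560 = -0.005272/0.010560 ≈ -0.5.

μ₀ = -0.5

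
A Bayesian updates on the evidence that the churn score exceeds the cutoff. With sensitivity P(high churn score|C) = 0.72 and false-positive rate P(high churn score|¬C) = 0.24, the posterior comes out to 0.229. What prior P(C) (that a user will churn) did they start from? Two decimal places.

In odds form, posterior odds = prior odds × likelihood ratio, so prior odds = posterior odds ÷ LR.
Posterior odds = 0.229/(1−0.229) = 0.2970. LR = 0.72/0.24 = 3.0000.
Prior odds = 0.2970/3.0000 = 0.0990, so P(C) = 0.0990/(1+0.0990) ≈ 0.09.

P(C) = 0.09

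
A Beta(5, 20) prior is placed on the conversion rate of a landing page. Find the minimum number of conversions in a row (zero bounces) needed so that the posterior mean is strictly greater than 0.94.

k = 309

After k conversions and 0 bounces the posterior is Beta(5+k, 20), with mean (5+k)/(5+20+k).
Set (5+k)/(25+k) > 0.94 and solve: k > (0.94·25 − 5)/(1 − 0.94) = 308.333.
The smallest integer exceeding 308.333 is 309.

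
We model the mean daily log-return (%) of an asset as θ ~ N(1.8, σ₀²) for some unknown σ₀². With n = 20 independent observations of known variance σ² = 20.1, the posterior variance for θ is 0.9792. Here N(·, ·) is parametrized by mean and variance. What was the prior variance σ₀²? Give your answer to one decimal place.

σ₀² = 38.1

For the Normal–Normal model with known σ², precisions add: τ_n = τ₀ + n/σ².
So 1/σ₀² = 1/0.9792 − 20/20.1 = 1.021242 − 0.995025 = 0.026217.
Hence σ₀² = 1/0.026217 ≈ 38.1.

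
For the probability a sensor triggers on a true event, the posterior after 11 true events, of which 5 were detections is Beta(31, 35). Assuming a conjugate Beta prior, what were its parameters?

Beta(26, 29)

Beta is conjugate to the binomial likelihood: posterior = Beta(α+s, β+f).
Subtract the data counts: 31−5=26, 35−6=29.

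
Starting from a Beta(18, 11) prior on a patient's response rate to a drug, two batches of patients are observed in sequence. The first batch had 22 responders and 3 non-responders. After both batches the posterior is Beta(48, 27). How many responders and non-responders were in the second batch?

Because Beta–binomial updating is additive in the counts, the combined data contributed (α_post−α_prior, β_post−β_prior) successes and failures.
Total across both batches: 48−18=30 responders, 27−11=16 non-responders.
Subtract the first batch: 30−22=8 responders and 16−3=13 non-responders.

8 responders and 13 non-responders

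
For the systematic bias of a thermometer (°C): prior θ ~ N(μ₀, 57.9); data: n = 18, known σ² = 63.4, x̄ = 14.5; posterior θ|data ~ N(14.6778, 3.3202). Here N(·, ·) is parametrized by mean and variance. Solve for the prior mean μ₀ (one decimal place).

μ₀ = 17.6

With known observation variance, the Normal–Normal posterior has precision τ_n = τ₀ + n/σ² and mean μ_n = (τ₀μ₀ + (n/σ²)x̄)/τ_n.
Here τ₀ = 1/57.9 = 0.017271 and τ_data = 18/63.4 = 0.283912, so τ_n = 0.301183.
Rearranging for μ₀: μ₀ = (μ_n·τ_n − τ_data·x̄)/τ₀ = (14.6778·0.301183 − 0.283912·14.5) / 0.017271 = 0.303980/0.017271 ≈ 17.6.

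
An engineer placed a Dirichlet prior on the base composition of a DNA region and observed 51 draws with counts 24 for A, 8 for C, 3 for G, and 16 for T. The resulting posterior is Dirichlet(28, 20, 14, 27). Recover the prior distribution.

For a Dirichlet(α) prior with multinomial counts c, the posterior is Dirichlet(α + c) componentwise.
Subtract each count from the matching posterior parameter: 28−24=4, 20−8=12, 14−3=11, 27−16=11.

Dirichlet(4, 12, 11, 11)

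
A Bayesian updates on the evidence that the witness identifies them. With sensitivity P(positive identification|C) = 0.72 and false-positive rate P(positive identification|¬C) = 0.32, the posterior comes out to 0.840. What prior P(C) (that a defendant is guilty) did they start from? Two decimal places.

P(C) = 0.70

In odds form, posterior odds = prior odds × likelihood ratio, so prior odds = posterior odds ÷ LR.
Posterior odds = 0.840/(1−0.840) = 5.2500. LR = 0.72/0.32 = 2.2500.
Prior odds = 5.2500/2.2500 = 2.3333, so P(C) = 2.3333/(1+2.3333) ≈ 0.70.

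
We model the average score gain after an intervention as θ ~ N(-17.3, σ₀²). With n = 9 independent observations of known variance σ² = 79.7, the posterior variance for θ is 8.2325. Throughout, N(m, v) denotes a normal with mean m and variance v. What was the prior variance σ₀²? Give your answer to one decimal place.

σ₀² = 117.0

For the Normal–Normal model with known σ², precisions add: τ_n = τ₀ + n/σ².
So 1/σ₀² = 1/8.2325 − 9/79.7 = 0.121470 − 0.112923 = 0.008547.
Hence σ₀² = 1/0.008547 ≈ 117.0.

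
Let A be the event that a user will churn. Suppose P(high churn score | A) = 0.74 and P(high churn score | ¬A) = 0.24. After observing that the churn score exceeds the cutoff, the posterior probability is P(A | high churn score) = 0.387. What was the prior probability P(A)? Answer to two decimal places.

P(A) = 0.17

Bayes' rule in odds form gives O(A|E) = O(A)·[P(E|A)/P(E|¬A)], hence O(A) = O(A|E)/LR.
Posterior odds = 0.387/(1−0.387) = 0.6313. LR = 0.74/0.24 = 3.0833.
Prior odds = 0.6313/3.0833 = 0.2047, so P(A) = 0.2047/(1+0.2047) ≈ 0.17.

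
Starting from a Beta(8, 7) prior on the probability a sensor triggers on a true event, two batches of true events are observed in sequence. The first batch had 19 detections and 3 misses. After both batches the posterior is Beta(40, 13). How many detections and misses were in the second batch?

Because Beta–binomial updating is additive in the counts, the combined data contributed (α_post−α_prior, β_post−β_prior) successes and failures.
Total across both batches: 40−8=32 detections, 13−7=6 misses.
Subtract the first batch: 32−19=13 detections and 6−3=3 misses.

13 detections and 3 misses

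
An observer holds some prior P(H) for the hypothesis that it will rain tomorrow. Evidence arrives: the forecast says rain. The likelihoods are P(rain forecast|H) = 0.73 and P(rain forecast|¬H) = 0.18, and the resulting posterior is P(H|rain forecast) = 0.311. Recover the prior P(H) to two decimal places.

P(H) = 0.10

In odds form, posterior odds = prior odds × likelihood ratio, so prior odds = posterior odds ÷ LR.
Posterior odds = 0.311/(1−0.311) = 0.4514. LR = 0.73/0.18 = 4.0556.
Prior odds = 0.4514/4.0556 = 0.1113, so P(H) = 0.1113/(1+0.1113) ≈ 0.10.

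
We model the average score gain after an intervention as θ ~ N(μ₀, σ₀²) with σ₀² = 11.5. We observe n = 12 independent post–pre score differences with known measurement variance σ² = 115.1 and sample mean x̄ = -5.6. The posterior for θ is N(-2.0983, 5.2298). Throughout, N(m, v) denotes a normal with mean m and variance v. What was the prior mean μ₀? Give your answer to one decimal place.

With known observation variance, the Normal–Normal posterior has precision τ_n = τ₀ + n/σ² and mean μ_n = (τ₀μ₀ + (n/σ²)x̄)/τ_n.
Here τ₀ = 1/11.5 = 0.086957 and τ_data = 12/115.1 = 0.104257, so τ_n = 0.191214.
Rearranging for μ₀: μ₀ = (μ_n·τ_n − τ_data·x̄)/τ₀ = (-2.0983·0.191214 − 0.104257·-5.6) / 0.086957 = 0.182615/0.086957 ≈ 2.1.

μ₀ = 2.1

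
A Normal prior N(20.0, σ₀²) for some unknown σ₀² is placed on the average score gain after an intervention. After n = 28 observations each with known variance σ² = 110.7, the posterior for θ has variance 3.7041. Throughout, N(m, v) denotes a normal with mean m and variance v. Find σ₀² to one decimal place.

For the Normal–Normal model with known σ², precisions add: τ_n = τ₀ + n/σ².
So 1/σ₀² = 1/3.7041 − 28/110.7 = 0.269971 − 0.252936 = 0.017035.
Hence σ₀² = 1/0.017035 ≈ 58.7.

σ₀² = 58.7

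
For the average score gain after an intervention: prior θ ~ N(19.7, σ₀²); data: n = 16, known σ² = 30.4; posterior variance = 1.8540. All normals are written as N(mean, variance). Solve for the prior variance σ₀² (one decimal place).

σ₀² = 76.6

Posterior precision equals prior precision plus data precision: 1/σ_n² = 1/σ₀² + n/σ².
So 1/σ₀² = 1/1.8540 − 16/30.4 = 0.539374 − 0.526316 = 0.013058.
Hence σ₀² = 1/0.013058 ≈ 76.6.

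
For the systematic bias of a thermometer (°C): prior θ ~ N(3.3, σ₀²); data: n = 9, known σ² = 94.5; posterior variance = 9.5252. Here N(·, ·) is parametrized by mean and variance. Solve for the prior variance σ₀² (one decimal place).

Posterior precision equals prior precision plus data precision: 1/σ_n² = 1/σ₀² + n/σ².
So 1/σ₀² = 1/9.5252 − 9/94.5 = 0.104985 − 0.095238 = 0.009747.
Hence σ₀² = 1/0.009747 ≈ 102.6.

σ₀² = 102.6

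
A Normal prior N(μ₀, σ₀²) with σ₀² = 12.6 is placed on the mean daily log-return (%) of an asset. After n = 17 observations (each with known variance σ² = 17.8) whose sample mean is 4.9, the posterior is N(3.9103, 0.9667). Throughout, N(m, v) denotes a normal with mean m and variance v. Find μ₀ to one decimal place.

μ₀ = -8.0

With known observation variance, the Normal–Normal posterior has precision τ_n = τ₀ + n/σ² and mean μ_n = (τ₀μ₀ + (n/σ²)x̄)/τ_n.
Here τ₀ = 1/12.6 = 0.079365 and τ_data = 17/17.8 = 0.955056, so τ_n = 1.034421.
Rearranging for μ₀: μ₀ = (μ_n·τ_n − τ_data·x̄)/τ₀ = (3.9103·1.034421 − 0.955056·4.9) / 0.079365 = -0.634878/0.079365 ≈ -8.0.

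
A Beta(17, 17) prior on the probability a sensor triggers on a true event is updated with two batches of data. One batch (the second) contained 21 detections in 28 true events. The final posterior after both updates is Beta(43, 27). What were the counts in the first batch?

Sequential conjugate updates are equivalent to a single update on the pooled data, so total successes = posterior α − prior α and total failures = posterior β − prior β.
Total across both batches: 43−17=26 detections, 27−17=10 misses.
Subtract the second batch: 26−21=5 detections and 10−7=3 misses.

5 detections and 3 misses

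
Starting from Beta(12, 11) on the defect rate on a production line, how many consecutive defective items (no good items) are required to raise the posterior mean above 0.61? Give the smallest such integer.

After k defective items and 0 good items the posterior is Beta(12+k, 11), with mean (12+k)/(12+11+k).
Set (12+k)/(23+k) > 0.61 and solve: k > (0.61·23 − 12)/(1 − 0.61) = 5.205.
The smallest integer exceeding 5.205 is 6, and checking k=6: (18)/(29) = 0.6207 > 0.61.

k = 6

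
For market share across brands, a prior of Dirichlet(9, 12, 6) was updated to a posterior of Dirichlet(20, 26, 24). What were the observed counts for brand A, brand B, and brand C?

For a Dirichlet(α) prior with multinomial counts c, the posterior is Dirichlet(α + c) componentwise.
Counts are posterior − prior componentwise: 20−9=11, 26−12=14, 24−6=18.

counts (11, 14, 18)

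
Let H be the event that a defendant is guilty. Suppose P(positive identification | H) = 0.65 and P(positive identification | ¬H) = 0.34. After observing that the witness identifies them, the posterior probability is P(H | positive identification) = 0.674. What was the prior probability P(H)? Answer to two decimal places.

Bayes' rule in odds form gives O(H|E) = O(H)·[P(E|H)/P(E|¬H)], hence O(H) = O(H|E)/LR.
Posterior odds = 0.674/(1−0.674) = 2.0675. LR = 0.65/0.34 = 1.9118.
Prior odds = 2.0675/1.9118 = 1.0814, so P(H) = 1.0814/(1+1.0814) ≈ 0.52.

P(H) = 0.52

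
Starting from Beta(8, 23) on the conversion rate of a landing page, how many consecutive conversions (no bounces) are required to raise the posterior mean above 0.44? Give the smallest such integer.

After k conversions and 0 bounces the posterior is Beta(8+k, 23), with mean (8+k)/(8+23+k).
Set (8+k)/(31+k) > 0.44 and solve: k > (0.44·31 − 8)/(1 − 0.44) = 10.071.
The smallest integer exceeding 10.071 is 11, and checking k=11: (19)/(42) = 0.4524 > 0.44.

k = 11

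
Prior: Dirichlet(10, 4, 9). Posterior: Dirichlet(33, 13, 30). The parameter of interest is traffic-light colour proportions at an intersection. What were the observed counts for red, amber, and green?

For a Dirichlet(α) prior with multinomial counts c, the posterior is Dirichlet(α + c) componentwise.
Counts are posterior − prior componentwise: 33−10=23, 13−4=9, 30−9=21.

counts (23, 9, 21)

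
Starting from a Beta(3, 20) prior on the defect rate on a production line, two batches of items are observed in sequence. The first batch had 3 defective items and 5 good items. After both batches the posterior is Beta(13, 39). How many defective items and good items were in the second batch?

7 defective items and 14 good items

Sequential conjugate updates are equivalent to a single update on the pooled data, so total successes = posterior α − prior α and total failures = posterior β − prior β.
Total across both batches: 13−3=10 defective items, 39−20=19 good items.
Subtract the first batch: 10−3=7 defective items and 19−5=14 good items.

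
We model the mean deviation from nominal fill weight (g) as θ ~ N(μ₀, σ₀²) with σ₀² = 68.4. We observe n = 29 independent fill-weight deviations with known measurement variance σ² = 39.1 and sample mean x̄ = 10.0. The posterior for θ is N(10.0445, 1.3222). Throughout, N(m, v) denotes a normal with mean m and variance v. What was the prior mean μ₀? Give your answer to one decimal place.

The posterior mean is a precision-weighted average: μ_n = (τ₀μ₀ + τ_data·x̄)/(τ₀+τ_data), with τ₀=1/σ₀² and τ_data=n/σ².
Here τ₀ = 1/68.4 = 0.014620 and τ_data = 29/39.1 = 0.741688, so τ_n = 0.756308.
Rearranging for μ₀: μ₀ = (μ_n·τ_n − τ_data·x̄)/τ₀ = (10.0445·0.756308 − 0.741688·10.0) / 0.014620 = 0.179856/0.014620 ≈ 12.3.

μ₀ = 12.3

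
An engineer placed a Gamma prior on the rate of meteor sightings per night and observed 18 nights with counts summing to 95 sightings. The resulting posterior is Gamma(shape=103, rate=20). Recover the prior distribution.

Gamma(shape=8, rate=2)

Gamma–Poisson conjugacy: posterior shape = α + Σxᵢ, posterior rate = β + n.
So α = 103 − 95 = 8 and β = 20 − 18 = 2.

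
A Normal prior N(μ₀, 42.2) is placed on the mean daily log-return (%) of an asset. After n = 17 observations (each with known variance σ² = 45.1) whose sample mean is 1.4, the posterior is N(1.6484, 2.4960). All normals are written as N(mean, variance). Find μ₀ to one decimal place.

With known observation variance, the Normal–Normal posterior has precision τ_n = τ₀ + n/σ² and mean μ_n = (τ₀μ₀ + (n/σ²)x̄)/τ_n.
Here τ₀ = 1/42.2 = 0.023697 and τ_data = 17/45.1 = 0.376940, so τ_n = 0.400637.
Rearranging for μ₀: μ₀ = (μ_n·τ_n − τ_data·x̄)/τ₀ = (1.6484·0.400637 − 0.376940·1.4) / 0.023697 = 0.132694/0.023697 ≈ 5.6.

μ₀ = 5.6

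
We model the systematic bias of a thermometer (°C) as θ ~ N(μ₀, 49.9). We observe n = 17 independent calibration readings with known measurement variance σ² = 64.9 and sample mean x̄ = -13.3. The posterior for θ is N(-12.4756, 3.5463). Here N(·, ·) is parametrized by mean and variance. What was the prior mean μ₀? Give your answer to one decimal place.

μ₀ = -1.7

The posterior mean is a precision-weighted average: μ_n = (τ₀μ₀ + τ_data·x̄)/(τ₀+τ_data), with τ₀=1/σ₀² and τ_data=n/σ².
Here τ₀ = 1/49.9 = 0.020040 and τ_data = 17/64.9 = 0.261941, so τ_n = 0.281981.
Rearranging for μ₀: μ₀ = (μ_n·τ_n − τ_data·x̄)/τ₀ = (-12.4756·0.281981 − 0.261941·-13.3) / 0.020040 = -0.034067/0.020040 ≈ -1.7.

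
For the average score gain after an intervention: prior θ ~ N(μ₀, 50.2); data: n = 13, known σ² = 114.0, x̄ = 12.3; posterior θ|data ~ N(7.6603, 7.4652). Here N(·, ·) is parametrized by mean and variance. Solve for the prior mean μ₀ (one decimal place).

The posterior mean is a precision-weighted average: μ_n = (τ₀μ₀ + τ_data·x̄)/(τ₀+τ_data), with τ₀=1/σ₀² and τ_data=n/σ².
Here τ₀ = 1/50.2 = 0.019920 and τ_data = 13/114.0 = 0.114035, so τ_n = 0.133955.
Rearranging for μ₀: μ₀ = (μ_n·τ_n − τ_data·x̄)/τ₀ = (7.6603·0.133955 − 0.114035·12.3) / 0.019920 = -0.376495/0.019920 ≈ -18.9.

μ₀ = -18.9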